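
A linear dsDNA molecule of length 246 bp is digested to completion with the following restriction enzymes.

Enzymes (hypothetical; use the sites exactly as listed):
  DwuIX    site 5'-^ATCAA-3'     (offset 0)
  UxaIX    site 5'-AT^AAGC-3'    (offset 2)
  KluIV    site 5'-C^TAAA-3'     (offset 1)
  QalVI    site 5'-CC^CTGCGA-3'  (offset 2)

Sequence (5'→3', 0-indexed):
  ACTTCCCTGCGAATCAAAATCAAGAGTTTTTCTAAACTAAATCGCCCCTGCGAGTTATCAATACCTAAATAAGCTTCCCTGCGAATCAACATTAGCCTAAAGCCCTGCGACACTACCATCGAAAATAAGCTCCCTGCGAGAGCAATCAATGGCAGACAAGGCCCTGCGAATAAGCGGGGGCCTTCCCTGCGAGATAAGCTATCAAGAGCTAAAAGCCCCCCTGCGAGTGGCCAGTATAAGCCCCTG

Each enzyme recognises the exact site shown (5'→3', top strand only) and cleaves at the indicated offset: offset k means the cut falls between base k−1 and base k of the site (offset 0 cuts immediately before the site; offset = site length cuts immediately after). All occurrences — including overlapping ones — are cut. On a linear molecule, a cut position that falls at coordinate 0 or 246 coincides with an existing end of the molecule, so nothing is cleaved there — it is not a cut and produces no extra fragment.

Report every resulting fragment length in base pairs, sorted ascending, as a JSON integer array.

[5,5,5,6,6,6,6,7,7,8,8,9,9,9,9,9,10,11,11,13,14,15,17,19,22]

Scan for sites:
  DwuIX ATCAA/0: at [12, 18, 56, 84, 144, 200] ⇒ [12, 18, 56, 84, 144, 200]
  UxaIX ATAAGC/2: at [68, 124, 169, 193, 235] ⇒ [70, 126, 171, 195, 237]
  KluIV CTAAA/1: at [31, 36, 64, 96, 208] ⇒ [32, 37, 65, 97, 209]
  QalVI CCCTGCGA/2: at [4, 45, 76, 102, 131, 161, 184, 218] ⇒ [6, 47, 78, 104, 133, 163, 186, 220]

All cut coordinates (distinct, sorted): [6, 12, 18, 32, 37, 47, 56, 65, 70, 78, 84, 97, 104, 126, 133, 144, 163, 171, 186, 195, 200, 209, 220, 237]

Fragment lengths:
  [0,6): 6 bp
  [6,12): 6 bp
  [12,18): 6 bp
  [18,32): 14 bp
  [32,37): 5 bp
  [37,47): 10 bp
  [47,56): 9 bp
  [56,65): 9 bp
  [65,70): 5 bp
  [70,78): 8 bp
  [78,84): 6 bp
  [84,97): 13 bp
  [97,104): 7 bp
  [104,126): 22 bp
  [126,133): 7 bp
  [133,144): 11 bp
  [144,163): 19 bp
  [163,171): 8 bp
  [171,186): 15 bp
  [186,195): 9 bp
  [195,200): 5 bp
  [200,209): 9 bp
  [209,220): 11 bp
  [220,237): 17 bp
  [237,246): 9 bp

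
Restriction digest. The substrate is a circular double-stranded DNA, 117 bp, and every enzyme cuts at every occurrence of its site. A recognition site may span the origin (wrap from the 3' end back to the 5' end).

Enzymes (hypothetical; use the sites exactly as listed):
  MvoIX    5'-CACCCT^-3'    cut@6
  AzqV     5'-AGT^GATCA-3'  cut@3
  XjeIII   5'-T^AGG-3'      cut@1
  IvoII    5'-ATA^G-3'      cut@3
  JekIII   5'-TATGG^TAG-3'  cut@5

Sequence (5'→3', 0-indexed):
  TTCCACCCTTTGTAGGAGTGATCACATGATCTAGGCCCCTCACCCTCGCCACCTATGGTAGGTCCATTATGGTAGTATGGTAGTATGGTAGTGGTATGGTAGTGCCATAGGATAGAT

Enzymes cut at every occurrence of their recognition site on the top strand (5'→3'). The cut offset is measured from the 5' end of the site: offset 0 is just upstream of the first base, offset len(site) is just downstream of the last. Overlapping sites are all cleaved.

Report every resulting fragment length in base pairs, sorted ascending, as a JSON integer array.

Scan for sites:
  MvoIX CACCCT/6: at [3, 40] ⇒ [9, 46]
  AzqV AGTGATCA/3: at [16] ⇒ [19]
  XjeIII TAGG/1: at [12, 31, 58, 107] ⇒ [13, 32, 59, 108]
  IvoII ATAG/3: at [106, 111] ⇒ [109, 114]
  JekIII TATGGTAG/5: at [53, 67, 75, 83, 94] ⇒ [58, 72, 80, 88, 99]

Pooled cuts: [9, 13, 19, 32, 46, 58, 59, 72, 80, 88, 99, 108, 109, 114]

Fragments:
  9→13: 4 bp
  13→19: 6 bp
  19→32: 13 bp
  32→46: 14 bp
  46→58: 12 bp
  58→59: 1 bp
  59→72: 13 bp
  72→80: 8 bp
  80→88: 8 bp
  88→99: 11 bp
  99→108: 9 bp
  108→109: 1 bp
  109→114: 5 bp
  114→9 (wrap): 117-114+9 = 12 bp

[1,1,4,5,6,8,8,9,11,12,12,13,13,14]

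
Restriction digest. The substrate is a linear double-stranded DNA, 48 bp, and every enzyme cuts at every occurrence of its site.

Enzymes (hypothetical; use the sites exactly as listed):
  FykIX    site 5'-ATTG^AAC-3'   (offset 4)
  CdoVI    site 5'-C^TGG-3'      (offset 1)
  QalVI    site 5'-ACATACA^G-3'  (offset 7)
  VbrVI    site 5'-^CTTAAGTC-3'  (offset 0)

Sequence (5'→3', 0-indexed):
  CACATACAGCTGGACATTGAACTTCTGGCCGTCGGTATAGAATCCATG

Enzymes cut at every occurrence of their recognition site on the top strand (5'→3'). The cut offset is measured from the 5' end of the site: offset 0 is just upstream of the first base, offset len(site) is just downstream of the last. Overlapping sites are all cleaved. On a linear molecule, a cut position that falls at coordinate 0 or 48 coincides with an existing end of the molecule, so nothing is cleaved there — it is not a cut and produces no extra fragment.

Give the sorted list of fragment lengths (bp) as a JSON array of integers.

[2,6,8,9,23]

Per-enzyme occurrences:
  FykIX ATTGAAC/4: at [15] ⇒ [19]
  CdoVI CTGG/1: at [9, 24] ⇒ [10, 25]
  QalVI ACATACAG/7: at [1] ⇒ [8]
  VbrVI (CTTAAGTC, off=0): no sites

All cut coordinates (distinct, sorted): [8, 10, 19, 25]

Fragments:
  [0,8): 8 bp
  [8,10): 2 bp
  [10,19): 9 bp
  [19,25): 6 bp
  [25,48): 23 bp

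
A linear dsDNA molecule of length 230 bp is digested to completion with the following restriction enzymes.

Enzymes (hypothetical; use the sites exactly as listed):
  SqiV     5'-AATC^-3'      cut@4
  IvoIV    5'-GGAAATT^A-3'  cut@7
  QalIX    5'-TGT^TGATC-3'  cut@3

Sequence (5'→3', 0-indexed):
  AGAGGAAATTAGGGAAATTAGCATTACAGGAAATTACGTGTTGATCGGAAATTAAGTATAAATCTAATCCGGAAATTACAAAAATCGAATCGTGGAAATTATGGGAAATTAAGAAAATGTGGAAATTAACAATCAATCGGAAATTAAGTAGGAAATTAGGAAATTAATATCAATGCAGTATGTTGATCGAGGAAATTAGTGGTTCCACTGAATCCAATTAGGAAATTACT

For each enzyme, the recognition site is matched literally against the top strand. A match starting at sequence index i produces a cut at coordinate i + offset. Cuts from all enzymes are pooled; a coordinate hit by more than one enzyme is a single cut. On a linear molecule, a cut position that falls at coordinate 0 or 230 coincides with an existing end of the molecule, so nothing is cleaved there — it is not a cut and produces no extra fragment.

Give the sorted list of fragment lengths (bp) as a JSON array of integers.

Site scan:
  SqiV AATC/4: at [60, 65, 82, 87, 130, 134, 210] ⇒ [64, 69, 86, 91, 134, 138, 214]
  IvoIV GGAAATTA/7: at [3, 12, 28, 46, 70, 93, 103, 120, 138, 150, 158, 190, 220] ⇒ [10, 19, 35, 53, 77, 100, 110, 127, 145, 157, 165, 197, 227]
  QalIX TGTTGATC/3: at [38, 180] ⇒ [41, 183]

All cut coordinates (distinct, sorted): [10, 19, 35, 41, 53, 64, 69, 77, 86, 91, 100, 110, 127, 134, 138, 145, 157, 165, 183, 197, 214, 227]

Fragment lengths:
  [0,10): 10 bp
  [10,19): 9 bp
  [19,35): 16 bp
  [35,41): 6 bp
  [41,53): 12 bp
  [53,64): 11 bp
  [64,69): 5 bp
  [69,77): 8 bp
  [77,86): 9 bp
  [86,91): 5 bp
  [91,100): 9 bp
  [100,110): 10 bp
  [110,127): 17 bp
  [127,134): 7 bp
  [134,138): 4 bp
  [138,145): 7 bp
  [145,157): 12 bp
  [157,165): 8 bp
  [165,183): 18 bp
  [183,197): 14 bp
  [197,214): 17 bp
  [214,227): 13 bp
  [227,230): 3 bp

[3,4,5,5,6,7,7,8,8,9,9,9,10,10,11,12,12,13,14,16,17,17,18]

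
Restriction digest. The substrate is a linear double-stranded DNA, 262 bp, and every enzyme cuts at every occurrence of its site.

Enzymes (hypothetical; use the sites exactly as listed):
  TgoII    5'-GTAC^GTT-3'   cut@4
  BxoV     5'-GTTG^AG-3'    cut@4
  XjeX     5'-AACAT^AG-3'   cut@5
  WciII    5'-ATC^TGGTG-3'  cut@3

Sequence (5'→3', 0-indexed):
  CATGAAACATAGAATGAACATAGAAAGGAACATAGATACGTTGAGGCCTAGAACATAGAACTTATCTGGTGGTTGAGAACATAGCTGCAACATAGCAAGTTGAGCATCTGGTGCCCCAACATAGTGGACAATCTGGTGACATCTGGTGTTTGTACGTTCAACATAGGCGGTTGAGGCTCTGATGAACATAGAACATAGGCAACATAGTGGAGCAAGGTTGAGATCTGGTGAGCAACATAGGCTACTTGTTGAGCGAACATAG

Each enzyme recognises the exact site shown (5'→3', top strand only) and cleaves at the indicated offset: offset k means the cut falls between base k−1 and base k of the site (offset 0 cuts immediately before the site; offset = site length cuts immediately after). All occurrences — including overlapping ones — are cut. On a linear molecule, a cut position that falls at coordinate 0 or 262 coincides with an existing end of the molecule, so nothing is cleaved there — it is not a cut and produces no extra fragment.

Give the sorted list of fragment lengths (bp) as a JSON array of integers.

Scan for sites:
  TgoII GTACGTT/4: at [151] ⇒ [155]
  BxoV GTTGAG/4: at [39, 71, 98, 169, 216, 247] ⇒ [43, 75, 102, 173, 220, 251]
  XjeX AACATAG/5: at [5, 16, 28, 51, 77, 88, 117, 159, 184, 191, 200, 233, 255] ⇒ [10, 21, 33, 56, 82, 93, 122, 164, 189, 196, 205, 238, 260]
  WciII ATCTGGTG/3: at [63, 105, 130, 140, 222] ⇒ [66, 108, 133, 143, 225]

Pooled cuts: [10, 21, 33, 43, 56, 66, 75, 82, 93, 102, 108, 122, 133, 143, 155, 164, 173, 189, 196, 205, 220, 225, 238, 251, 260]

Fragments:
  [0,10): 10 bp
  [10,21): 11 bp
  [21,33): 12 bp
  [33,43): 10 bp
  [43,56): 13 bp
  [56,66): 10 bp
  [66,75): 9 bp
  [75,82): 7 bp
  [82,93): 11 bp
  [93,102): 9 bp
  [102,108): 6 bp
  [108,122): 14 bp
  [122,133): 11 bp
  [133,143): 10 bp
  [143,155): 12 bp
  [155,164): 9 bp
  [164,173): 9 bp
  [173,189): 16 bp
  [189,196): 7 bp
  [196,205): 9 bp
  [205,220): 15 bp
  [220,225): 5 bp
  [225,238): 13 bp
  [238,251): 13 bp
  [251,260): 9 bp
  [260,262): 2 bp

[2,5,6,7,7,9,9,9,9,9,9,10,10,10,10,11,11,11,12,12,13,13,13,14,15,16]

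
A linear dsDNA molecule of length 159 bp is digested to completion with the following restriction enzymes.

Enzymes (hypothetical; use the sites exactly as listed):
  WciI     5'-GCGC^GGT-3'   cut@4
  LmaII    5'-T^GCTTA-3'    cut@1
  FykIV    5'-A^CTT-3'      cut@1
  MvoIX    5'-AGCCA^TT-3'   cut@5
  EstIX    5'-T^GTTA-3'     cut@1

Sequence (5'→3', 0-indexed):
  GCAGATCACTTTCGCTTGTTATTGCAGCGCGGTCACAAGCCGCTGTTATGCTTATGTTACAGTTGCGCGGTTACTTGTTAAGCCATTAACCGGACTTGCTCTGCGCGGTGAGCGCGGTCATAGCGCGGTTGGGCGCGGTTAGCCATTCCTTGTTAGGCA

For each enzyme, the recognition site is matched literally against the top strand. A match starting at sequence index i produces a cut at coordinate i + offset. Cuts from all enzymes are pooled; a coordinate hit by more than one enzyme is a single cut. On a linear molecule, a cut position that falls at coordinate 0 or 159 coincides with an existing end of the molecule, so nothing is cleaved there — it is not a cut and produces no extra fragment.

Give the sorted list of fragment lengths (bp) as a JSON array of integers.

[3,5,5,6,6,8,8,9,9,9,9,9,10,11,12,13,13,14]

Site scan:
  WciI GCGCGGT/4: at [26, 64, 102, 111, 122, 132] ⇒ [30, 68, 106, 115, 126, 136]
  LmaII TGCTTA/1: at [48] ⇒ [49]
  FykIV ACTT/1: at [7, 72, 93] ⇒ [8, 73, 94]
  MvoIX AGCCATT/5: at [80, 140] ⇒ [85, 145]
  EstIX TGTTA/1: at [16, 43, 54, 75, 150] ⇒ [17, 44, 55, 76, 151]

All cut coordinates (distinct, sorted): [8, 17, 30, 44, 49, 55, 68, 73, 76, 85, 94, 106, 115, 126, 136, 145, 151]

Fragment lengths:
  [0,8): 8 bp
  [8,17): 9 bp
  [17,30): 13 bp
  [30,44): 14 bp
  [44,49): 5 bp
  [49,55): 6 bp
  [55,68): 13 bp
  [68,73): 5 bp
  [73,76): 3 bp
  [76,85): 9 bp
  [85,94): 9 bp
  [94,106): 12 bp
  [106,115): 9 bp
  [115,126): 11 bp
  [126,136): 10 bp
  [136,145): 9 bp
  [145,151): 6 bp
  [151,159): 8 bp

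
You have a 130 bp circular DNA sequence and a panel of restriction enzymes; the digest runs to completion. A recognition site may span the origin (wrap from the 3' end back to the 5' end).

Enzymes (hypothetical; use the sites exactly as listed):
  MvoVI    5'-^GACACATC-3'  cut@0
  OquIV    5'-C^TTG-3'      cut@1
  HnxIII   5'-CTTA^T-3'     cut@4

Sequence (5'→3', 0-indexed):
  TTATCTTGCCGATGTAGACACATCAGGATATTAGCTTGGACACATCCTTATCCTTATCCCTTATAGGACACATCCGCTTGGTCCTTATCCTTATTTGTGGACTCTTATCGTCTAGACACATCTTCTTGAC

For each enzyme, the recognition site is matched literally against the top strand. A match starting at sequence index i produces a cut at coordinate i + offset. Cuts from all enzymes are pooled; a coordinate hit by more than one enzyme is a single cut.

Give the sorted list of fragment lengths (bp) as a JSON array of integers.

Scan for sites:
  MvoVI GACACATC/0: at [16, 38, 66, 114] ⇒ [16, 38, 66, 114]
  OquIV CTTG/1: at [4, 34, 76, 124] ⇒ [5, 35, 77, 125]
  HnxIII CTTAT/4: at [46, 52, 59, 83, 89, 103, 129] ⇒ [3, 50, 56, 63, 87, 93, 107]

Pooled cuts: [3, 5, 16, 35, 38, 50, 56, 63, 66, 77, 87, 93, 107, 114, 125]

Fragment lengths:
  3→5: 2 bp
  5→16: 11 bp
  16→35: 19 bp
  35→38: 3 bp
  38→50: 12 bp
  50→56: 6 bp
  56→63: 7 bp
  63→66: 3 bp
  66→77: 11 bp
  77→87: 10 bp
  87→93: 6 bp
  93→107: 14 bp
  107→114: 7 bp
  114→125: 11 bp
  125→3 (wrap): 130-125+3 = 8 bp

[2,3,3,6,6,7,7,8,10,11,11,11,12,14,19]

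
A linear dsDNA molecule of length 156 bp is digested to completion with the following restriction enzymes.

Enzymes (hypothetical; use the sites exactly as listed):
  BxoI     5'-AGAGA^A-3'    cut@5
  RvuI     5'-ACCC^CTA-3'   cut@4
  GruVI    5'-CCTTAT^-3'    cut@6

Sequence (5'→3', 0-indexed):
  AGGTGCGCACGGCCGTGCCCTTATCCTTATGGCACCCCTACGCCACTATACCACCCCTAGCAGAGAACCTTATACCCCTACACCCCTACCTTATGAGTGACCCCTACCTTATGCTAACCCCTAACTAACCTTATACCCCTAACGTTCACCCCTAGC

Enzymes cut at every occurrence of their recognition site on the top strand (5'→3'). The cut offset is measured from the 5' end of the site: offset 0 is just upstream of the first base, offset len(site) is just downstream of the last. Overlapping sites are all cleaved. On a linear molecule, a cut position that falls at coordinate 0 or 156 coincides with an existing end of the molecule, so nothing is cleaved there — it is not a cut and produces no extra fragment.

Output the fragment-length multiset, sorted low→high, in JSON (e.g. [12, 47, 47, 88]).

Scan for sites:
  BxoI AGAGAA/5: at [61] ⇒ [66]
  RvuI ACCCCTA/4: at [33, 52, 73, 81, 99, 116, 134, 147] ⇒ [37, 56, 77, 85, 103, 120, 138, 151]
  GruVI CCTTAT/6: at [18, 24, 67, 88, 106, 128] ⇒ [24, 30, 73, 94, 112, 134]

Pooled cuts: [24, 30, 37, 56, 66, 73, 77, 85, 94, 103, 112, 120, 134, 138, 151]

Fragment lengths:
  [0,24): 24 bp
  [24,30): 6 bp
  [30,37): 7 bp
  [37,56): 19 bp
  [56,66): 10 bp
  [66,73): 7 bp
  [73,77): 4 bp
  [77,85): 8 bp
  [85,94): 9 bp
  [94,103): 9 bp
  [103,112): 9 bp
  [112,120): 8 bp
  [120,134): 14 bp
  [134,138): 4 bp
  [138,151): 13 bp
  [151,156): 5 bp

[4,4,5,6,7,7,8,8,9,9,9,10,13,14,19,24]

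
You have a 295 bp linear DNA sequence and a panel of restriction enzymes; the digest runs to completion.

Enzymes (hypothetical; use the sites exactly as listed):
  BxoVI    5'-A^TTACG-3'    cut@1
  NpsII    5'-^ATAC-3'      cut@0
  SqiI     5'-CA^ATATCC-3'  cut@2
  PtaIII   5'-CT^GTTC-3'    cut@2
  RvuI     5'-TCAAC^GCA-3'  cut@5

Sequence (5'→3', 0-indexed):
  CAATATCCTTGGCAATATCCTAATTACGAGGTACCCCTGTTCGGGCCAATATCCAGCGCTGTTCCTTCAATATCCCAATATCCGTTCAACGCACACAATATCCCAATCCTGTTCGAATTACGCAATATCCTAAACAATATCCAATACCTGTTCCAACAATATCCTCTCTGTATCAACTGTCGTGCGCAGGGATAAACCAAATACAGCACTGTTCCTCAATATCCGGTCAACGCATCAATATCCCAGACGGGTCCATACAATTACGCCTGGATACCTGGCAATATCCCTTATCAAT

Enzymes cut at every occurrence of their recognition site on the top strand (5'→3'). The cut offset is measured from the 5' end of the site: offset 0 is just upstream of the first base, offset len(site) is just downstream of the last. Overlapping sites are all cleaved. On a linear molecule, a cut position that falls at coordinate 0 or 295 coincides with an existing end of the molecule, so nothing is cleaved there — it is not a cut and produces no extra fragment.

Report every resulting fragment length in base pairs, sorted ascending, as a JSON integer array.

[2,6,6,6,7,7,7,7,8,8,9,9,9,10,10,10,10,12,12,12,13,13,13,15,15,17,42]

Site scan:
  BxoVI (ATTACG, off=1): starts [22, 116, 259] → cuts [23, 117, 260]
  NpsII (ATAC, off=0): starts [143, 200, 254, 270] → cuts [143, 200, 254, 270]
  SqiI (CAATATCC, off=2): starts [0, 12, 46, 67, 75, 95, 122, 134, 156, 216, 235, 278] → cuts [2, 14, 48, 69, 77, 97, 124, 136, 158, 218, 237, 280]
  PtaIII (CTGTTC, off=2): starts [36, 58, 108, 147, 208] → cuts [38, 60, 110, 149, 210]
  RvuI (TCAACGCA, off=5): starts [85, 226] → cuts [90, 231]

All cut coordinates (distinct, sorted): [2, 14, 23, 38, 48, 60, 69, 77, 90, 97, 110, 117, 124, 136, 143, 149, 158, 200, 210, 218, 231, 237, 254, 260, 270, 280]

Fragment lengths:
  [0,2): 2 bp
  [2,14): 12 bp
  [14,23): 9 bp
  [23,38): 15 bp
  [38,48): 10 bp
  [48,60): 12 bp
  [60,69): 9 bp
  [69,77): 8 bp
  [77,90): 13 bp
  [90,97): 7 bp
  [97,110): 13 bp
  [110,117): 7 bp
  [117,124): 7 bp
  [124,136): 12 bp
  [136,143): 7 bp
  [143,149): 6 bp
  [149,158): 9 bp
  [158,200): 42 bp
  [200,210): 10 bp
  [210,218): 8 bp
  [218,231): 13 bp
  [231,237): 6 bp
  [237,254): 17 bp
  [254,260): 6 bp
  [260,270): 10 bp
  [270,280): 10 bp
  [280,295): 15 bp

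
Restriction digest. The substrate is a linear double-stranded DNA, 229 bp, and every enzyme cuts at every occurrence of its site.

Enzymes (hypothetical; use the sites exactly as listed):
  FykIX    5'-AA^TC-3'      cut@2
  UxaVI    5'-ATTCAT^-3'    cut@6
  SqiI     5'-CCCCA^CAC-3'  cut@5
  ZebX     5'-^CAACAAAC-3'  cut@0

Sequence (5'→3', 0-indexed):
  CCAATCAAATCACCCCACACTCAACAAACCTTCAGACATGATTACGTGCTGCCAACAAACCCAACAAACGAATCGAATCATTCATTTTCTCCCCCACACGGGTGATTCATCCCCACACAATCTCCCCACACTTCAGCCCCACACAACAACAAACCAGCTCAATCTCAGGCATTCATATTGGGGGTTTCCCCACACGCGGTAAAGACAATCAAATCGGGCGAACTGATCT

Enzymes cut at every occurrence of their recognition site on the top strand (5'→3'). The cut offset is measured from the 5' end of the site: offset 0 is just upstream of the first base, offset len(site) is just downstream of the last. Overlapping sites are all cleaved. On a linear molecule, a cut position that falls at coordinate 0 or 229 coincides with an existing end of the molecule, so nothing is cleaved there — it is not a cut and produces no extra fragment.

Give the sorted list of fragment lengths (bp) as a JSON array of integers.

[4,4,5,5,5,5,5,5,8,8,8,9,11,11,13,14,14,16,16,16,16,31]

Site scan:
  FykIX AATC/2: at [2, 7, 70, 75, 118, 160, 206, 211] ⇒ [4, 9, 72, 77, 120, 162, 208, 213]
  UxaVI ATTCAT/6: at [79, 104, 170] ⇒ [85, 110, 176]
  SqiI CCCCACAC/5: at [12, 91, 110, 123, 136, 187] ⇒ [17, 96, 115, 128, 141, 192]
  ZebX CAACAAAC/0: at [21, 52, 61, 146] ⇒ [21, 52, 61, 146]

All cut coordinates (distinct, sorted): [4, 9, 17, 21, 52, 61, 72, 77, 85, 96, 110, 115, 120, 128, 141, 146, 162, 176, 192, 208, 213]

Fragment lengths:
  [0,4): 4 bp
  [4,9): 5 bp
  [9,17): 8 bp
  [17,21): 4 bp
  [21,52): 31 bp
  [52,61): 9 bp
  [61,72): 11 bp
  [72,77): 5 bp
  [77,85): 8 bp
  [85,96): 11 bp
  [96,110): 14 bp
  [110,115): 5 bp
  [115,120): 5 bp
  [120,128): 8 bp
  [128,141): 13 bp
  [141,146): 5 bp
  [146,162): 16 bp
  [162,176): 14 bp
  [176,192): 16 bp
  [192,208): 16 bp
  [208,213): 5 bp
  [213,229): 16 bp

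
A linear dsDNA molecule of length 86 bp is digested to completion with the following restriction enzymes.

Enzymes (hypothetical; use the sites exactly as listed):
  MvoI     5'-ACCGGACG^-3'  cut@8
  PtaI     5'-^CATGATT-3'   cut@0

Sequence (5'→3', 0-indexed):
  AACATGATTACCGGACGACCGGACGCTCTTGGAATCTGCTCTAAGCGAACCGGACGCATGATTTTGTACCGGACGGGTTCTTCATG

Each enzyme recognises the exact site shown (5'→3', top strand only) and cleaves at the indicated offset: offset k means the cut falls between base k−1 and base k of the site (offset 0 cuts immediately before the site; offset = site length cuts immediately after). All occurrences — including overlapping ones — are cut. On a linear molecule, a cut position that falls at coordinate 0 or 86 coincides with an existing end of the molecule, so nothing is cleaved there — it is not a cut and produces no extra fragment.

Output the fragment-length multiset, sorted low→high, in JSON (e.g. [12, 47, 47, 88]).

[2,8,11,15,19,31]

Per-enzyme occurrences:
  MvoI (ACCGGACG, off=8): starts [9, 17, 48, 67] → cuts [17, 25, 56, 75]
  PtaI (CATGATT, off=0): starts [2, 56] → cuts [2, 56]

Pooled cuts: [2, 17, 25, 56, 75]

Fragment lengths:
  [0,2): 2 bp
  [2,17): 15 bp
  [17,25): 8 bp
  [25,56): 31 bp
  [56,75): 19 bp
  [75,86): 11 bp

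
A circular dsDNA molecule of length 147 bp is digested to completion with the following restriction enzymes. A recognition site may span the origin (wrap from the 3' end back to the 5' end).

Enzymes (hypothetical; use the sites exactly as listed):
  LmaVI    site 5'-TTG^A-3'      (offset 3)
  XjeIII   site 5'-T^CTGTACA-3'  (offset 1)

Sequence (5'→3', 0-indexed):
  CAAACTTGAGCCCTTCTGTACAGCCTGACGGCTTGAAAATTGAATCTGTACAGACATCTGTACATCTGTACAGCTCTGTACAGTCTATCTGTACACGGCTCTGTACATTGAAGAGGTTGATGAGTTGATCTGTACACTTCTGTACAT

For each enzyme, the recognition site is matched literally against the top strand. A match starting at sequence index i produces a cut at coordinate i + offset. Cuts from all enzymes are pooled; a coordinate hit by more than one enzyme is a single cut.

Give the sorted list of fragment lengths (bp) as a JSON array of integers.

Site scan:
  LmaVI TTGA/3: at [5, 32, 39, 107, 116, 124] ⇒ [8, 35, 42, 110, 119, 127]
  XjeIII TCTGTACA/1: at [14, 44, 56, 64, 74, 87, 99, 128, 138] ⇒ [15, 45, 57, 65, 75, 88, 100, 129, 139]

Pooled cuts: [8, 15, 35, 42, 45, 57, 65, 75, 88, 100, 110, 119, 127, 129, 139]

Fragments:
  8→15: 7 bp
  15→35: 20 bp
  35→42: 7 bp
  42→45: 3 bp
  45→57: 12 bp
  57→65: 8 bp
  65→75: 10 bp
  75→88: 13 bp
  88→100: 12 bp
  100→110: 10 bp
  110→119: 9 bp
  119→127: 8 bp
  127→129: 2 bp
  129→139: 10 bp
  139→8 (wrap): 147-139+8 = 16 bp

[2,3,7,7,8,8,9,10,10,10,12,12,13,16,20]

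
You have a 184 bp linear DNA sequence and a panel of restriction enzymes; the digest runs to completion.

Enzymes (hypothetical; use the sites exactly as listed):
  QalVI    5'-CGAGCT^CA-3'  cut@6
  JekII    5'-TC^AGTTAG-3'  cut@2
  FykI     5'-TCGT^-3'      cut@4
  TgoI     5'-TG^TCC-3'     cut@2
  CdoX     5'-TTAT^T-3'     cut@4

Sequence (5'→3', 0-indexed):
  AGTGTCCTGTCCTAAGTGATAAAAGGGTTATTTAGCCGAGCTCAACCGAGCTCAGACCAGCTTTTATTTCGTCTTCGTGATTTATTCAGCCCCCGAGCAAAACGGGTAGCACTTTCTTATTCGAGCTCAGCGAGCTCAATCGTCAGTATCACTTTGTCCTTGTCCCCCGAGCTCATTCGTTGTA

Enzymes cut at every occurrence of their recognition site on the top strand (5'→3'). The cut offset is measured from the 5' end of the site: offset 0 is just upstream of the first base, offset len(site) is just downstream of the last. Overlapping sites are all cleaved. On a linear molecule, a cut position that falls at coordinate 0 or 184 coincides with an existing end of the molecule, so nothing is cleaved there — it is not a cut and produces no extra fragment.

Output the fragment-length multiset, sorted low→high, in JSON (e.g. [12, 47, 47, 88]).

[4,4,5,5,6,6,7,7,7,7,9,10,11,11,13,15,22,35]

Per-enzyme occurrences:
  QalVI CGAGCTCA/6: at [36, 46, 121, 130, 167] ⇒ [42, 52, 127, 136, 173]
  JekII (TCAGTTAG, off=2): no sites
  FykI TCGT/4: at [68, 74, 139, 176] ⇒ [72, 78, 143, 180]
  TgoI TGTCC/2: at [2, 7, 154, 160] ⇒ [4, 9, 156, 162]
  CdoX TTATT/4: at [27, 63, 81, 116] ⇒ [31, 67, 85, 120]

All cut coordinates (distinct, sorted): [4, 9, 31, 42, 52, 67, 72, 78, 85, 120, 127, 136, 143, 156, 162, 173, 180]

Fragment lengths:
  [0,4): 4 bp
  [4,9): 5 bp
  [9,31): 22 bp
  [31,42): 11 bp
  [42,52): 10 bp
  [52,67): 15 bp
  [67,72): 5 bp
  [72,78): 6 bp
  [78,85): 7 bp
  [85,120): 35 bp
  [120,127): 7 bp
  [127,136): 9 bp
  [136,143): 7 bp
  [143,156): 13 bp
  [156,162): 6 bp
  [162,173): 11 bp
  [173,180): 7 bp
  [180,184): 4 bp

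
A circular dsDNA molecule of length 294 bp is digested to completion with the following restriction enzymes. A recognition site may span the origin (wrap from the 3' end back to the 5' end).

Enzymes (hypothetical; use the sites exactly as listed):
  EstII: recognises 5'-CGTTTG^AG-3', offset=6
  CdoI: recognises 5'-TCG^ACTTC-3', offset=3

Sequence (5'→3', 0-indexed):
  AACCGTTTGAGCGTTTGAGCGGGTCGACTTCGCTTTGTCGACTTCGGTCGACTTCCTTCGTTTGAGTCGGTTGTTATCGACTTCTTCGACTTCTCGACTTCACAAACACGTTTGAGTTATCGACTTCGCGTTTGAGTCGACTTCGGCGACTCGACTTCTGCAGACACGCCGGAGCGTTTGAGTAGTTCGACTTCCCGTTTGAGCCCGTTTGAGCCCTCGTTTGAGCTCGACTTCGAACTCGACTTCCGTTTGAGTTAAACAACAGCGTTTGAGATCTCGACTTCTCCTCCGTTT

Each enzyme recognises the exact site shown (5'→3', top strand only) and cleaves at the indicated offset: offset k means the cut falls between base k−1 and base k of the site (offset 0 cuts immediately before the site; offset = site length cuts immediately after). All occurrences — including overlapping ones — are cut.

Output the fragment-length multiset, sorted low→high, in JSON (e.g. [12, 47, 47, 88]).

[5,6,8,8,8,8,9,9,9,10,10,11,12,12,12,12,14,14,14,15,18,19,24,27]

Scan for sites:
  EstII CGTTTGAG/6: at [3, 11, 58, 108, 128, 174, 195, 205, 217, 246, 265] ⇒ [9, 17, 64, 114, 134, 180, 201, 211, 223, 252, 271]
  CdoI TCGACTTC/3: at [23, 37, 47, 76, 85, 93, 119, 136, 150, 186, 226, 238, 276] ⇒ [26, 40, 50, 79, 88, 96, 122, 139, 153, 189, 229, 241, 279]

Pooled cuts: [9, 17, 26, 40, 50, 64, 79, 88, 96, 114, 122, 134, 139, 153, 180, 189, 201, 211, 223, 229, 241, 252, 271, 279]

Fragment lengths:
  9→17: 8 bp
  17→26: 9 bp
  26→40: 14 bp
  40→50: 10 bp
  50→64: 14 bp
  64→79: 15 bp
  79→88: 9 bp
  88→96: 8 bp
  96→114: 18 bp
  114→122: 8 bp
  122→134: 12 bp
  134→139: 5 bp
  139→153: 14 bp
  153→180: 27 bp
  180→189: 9 bp
  189→201: 12 bp
  201→211: 10 bp
  211→223: 12 bp
  223→229: 6 bp
  229→241: 12 bp
  241→252: 11 bp
  252→271: 19 bp
  271→279: 8 bp
  279→9 (wrap): 294-279+9 = 24 bp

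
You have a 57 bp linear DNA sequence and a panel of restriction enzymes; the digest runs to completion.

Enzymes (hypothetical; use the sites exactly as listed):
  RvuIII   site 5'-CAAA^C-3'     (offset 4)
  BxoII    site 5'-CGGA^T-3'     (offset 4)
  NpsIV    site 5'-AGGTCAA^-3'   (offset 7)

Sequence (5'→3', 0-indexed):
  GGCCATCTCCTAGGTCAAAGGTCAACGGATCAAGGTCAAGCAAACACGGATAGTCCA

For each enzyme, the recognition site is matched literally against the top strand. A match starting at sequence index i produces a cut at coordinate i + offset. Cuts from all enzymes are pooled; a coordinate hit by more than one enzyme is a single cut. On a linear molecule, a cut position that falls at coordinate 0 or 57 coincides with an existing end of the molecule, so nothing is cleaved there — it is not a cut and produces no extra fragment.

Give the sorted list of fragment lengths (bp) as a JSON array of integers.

[4,5,6,7,7,10,18]

Scan for sites:
  RvuIII CAAAC/4: at [40] ⇒ [44]
  BxoII CGGAT/4: at [25, 46] ⇒ [29, 50]
  NpsIV AGGTCAA/7: at [11, 18, 32] ⇒ [18, 25, 39]

Pooled cuts: [18, 25, 29, 39, 44, 50]

Fragments:
  [0,18): 18 bp
  [18,25): 7 bp
  [25,29): 4 bp
  [29,39): 10 bp
  [39,44): 5 bp
  [44,50): 6 bp
  [50,57): 7 bp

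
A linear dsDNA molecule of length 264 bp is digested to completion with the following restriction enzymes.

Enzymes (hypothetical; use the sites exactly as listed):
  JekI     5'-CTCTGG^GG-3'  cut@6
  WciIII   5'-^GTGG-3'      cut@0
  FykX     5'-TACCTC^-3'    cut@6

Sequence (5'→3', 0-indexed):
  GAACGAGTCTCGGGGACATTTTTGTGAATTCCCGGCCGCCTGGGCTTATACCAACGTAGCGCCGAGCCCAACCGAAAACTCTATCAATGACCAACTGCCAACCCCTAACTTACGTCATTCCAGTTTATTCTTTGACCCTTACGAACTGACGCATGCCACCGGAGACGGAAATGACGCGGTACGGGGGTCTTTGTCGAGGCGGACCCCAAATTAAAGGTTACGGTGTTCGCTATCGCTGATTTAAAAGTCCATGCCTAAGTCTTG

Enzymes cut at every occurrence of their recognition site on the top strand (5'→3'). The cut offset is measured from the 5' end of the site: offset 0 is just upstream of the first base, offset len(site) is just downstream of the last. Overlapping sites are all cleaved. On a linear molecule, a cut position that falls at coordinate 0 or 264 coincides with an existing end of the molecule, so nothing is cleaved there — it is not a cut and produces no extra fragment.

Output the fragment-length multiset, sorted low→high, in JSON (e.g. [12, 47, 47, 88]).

[264]

Site scan:
  JekI (CTCTGGGG, off=6): no sites
  WciIII (GTGG, off=0): no sites
  FykX (TACCTC, off=6): no sites

Pooled cuts: ∅

Fragments:
  no cuts → one linear fragment of 264 bp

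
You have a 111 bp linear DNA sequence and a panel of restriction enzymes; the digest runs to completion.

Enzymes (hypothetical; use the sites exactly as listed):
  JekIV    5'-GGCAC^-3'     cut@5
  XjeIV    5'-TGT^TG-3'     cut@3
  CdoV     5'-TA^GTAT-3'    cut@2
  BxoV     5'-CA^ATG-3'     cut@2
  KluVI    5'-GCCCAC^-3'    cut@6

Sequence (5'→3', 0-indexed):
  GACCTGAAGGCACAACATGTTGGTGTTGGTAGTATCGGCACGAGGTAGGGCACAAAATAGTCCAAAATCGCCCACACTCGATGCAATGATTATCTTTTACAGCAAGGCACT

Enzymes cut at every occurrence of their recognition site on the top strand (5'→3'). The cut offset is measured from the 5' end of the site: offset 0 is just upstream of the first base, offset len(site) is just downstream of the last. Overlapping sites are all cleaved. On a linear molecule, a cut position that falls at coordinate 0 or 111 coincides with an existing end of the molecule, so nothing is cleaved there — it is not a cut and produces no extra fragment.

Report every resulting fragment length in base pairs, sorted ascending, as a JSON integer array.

[1,5,6,7,10,10,12,13,22,25]

Site scan:
  JekIV (GGCAC, off=5): starts [8, 36, 48, 105] → cuts [13, 41, 53, 110]
  XjeIV (TGTTG, off=3): starts [17, 23] → cuts [20, 26]
  CdoV (TAGTAT, off=2): starts [29] → cuts [31]
  BxoV (CAATG, off=2): starts [83] → cuts [85]
  KluVI (GCCCAC, off=6): starts [69] → cuts [75]

Pooled cuts: [13, 20, 26, 31, 41, 53, 75, 85, 110]

Fragment lengths:
  [0,13): 13 bp
  [13,20): 7 bp
  [20,26): 6 bp
  [26,31): 5 bp
  [31,41): 10 bp
  [41,53): 12 bp
  [53,75): 22 bp
  [75,85): 10 bp
  [85,110): 25 bp
  [110,111): 1 bp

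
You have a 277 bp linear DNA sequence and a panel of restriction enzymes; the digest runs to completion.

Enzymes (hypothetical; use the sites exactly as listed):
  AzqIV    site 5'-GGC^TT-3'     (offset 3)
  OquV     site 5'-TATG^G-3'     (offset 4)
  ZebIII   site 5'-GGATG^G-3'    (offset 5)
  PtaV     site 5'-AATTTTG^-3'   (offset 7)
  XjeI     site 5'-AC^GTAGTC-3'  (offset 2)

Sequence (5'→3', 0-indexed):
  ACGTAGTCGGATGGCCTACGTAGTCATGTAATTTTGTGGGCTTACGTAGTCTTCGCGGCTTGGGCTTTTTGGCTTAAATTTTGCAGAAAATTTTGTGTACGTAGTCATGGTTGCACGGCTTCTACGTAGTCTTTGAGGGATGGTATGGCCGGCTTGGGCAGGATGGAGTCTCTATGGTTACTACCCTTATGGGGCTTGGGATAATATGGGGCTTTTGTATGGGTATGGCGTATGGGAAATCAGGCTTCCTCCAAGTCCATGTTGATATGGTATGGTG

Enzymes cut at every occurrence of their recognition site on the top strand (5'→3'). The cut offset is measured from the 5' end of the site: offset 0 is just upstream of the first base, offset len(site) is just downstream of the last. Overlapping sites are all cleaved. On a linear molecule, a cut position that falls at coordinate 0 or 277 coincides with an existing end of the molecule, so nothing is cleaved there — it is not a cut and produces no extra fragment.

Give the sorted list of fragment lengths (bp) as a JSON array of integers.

[2,3,4,4,4,5,5,5,5,6,6,6,6,6,7,8,9,10,11,11,11,12,12,13,14,15,17,17,19,24]

Scan for sites:
  AzqIV GGCTT/3: at [38, 56, 62, 70, 116, 150, 192, 209, 242] ⇒ [41, 59, 65, 73, 119, 153, 195, 212, 245]
  OquV TATGG/4: at [143, 172, 187, 204, 217, 223, 230, 265, 270] ⇒ [147, 176, 191, 208, 221, 227, 234, 269, 274]
  ZebIII GGATGG/5: at [8, 137, 160] ⇒ [13, 142, 165]
  PtaV AATTTTG/7: at [29, 76, 88] ⇒ [36, 83, 95]
  XjeI ACGTAGTC/2: at [0, 17, 43, 98, 123] ⇒ [2, 19, 45, 100, 125]

All cut coordinates (distinct, sorted): [2, 13, 19, 36, 41, 45, 59, 65, 73, 83, 95, 100, 119, 125, 142, 147, 153, 165, 176, 191, 195, 208, 212, 221, 227, 234, 245, 269, 274]

Fragment lengths:
  [0,2): 2 bp
  [2,13): 11 bp
  [13,19): 6 bp
  [19,36): 17 bp
  [36,41): 5 bp
  [41,45): 4 bp
  [45,59): 14 bp
  [59,65): 6 bp
  [65,73): 8 bp
  [73,83): 10 bp
  [83,95): 12 bp
  [95,100): 5 bp
  [100,119): 19 bp
  [119,125): 6 bp
  [125,142): 17 bp
  [142,147): 5 bp
  [147,153): 6 bp
  [153,165): 12 bp
  [165,176): 11 bp
  [176,191): 15 bp
  [191,195): 4 bp
  [195,208): 13 bp
  [208,212): 4 bp
  [212,221): 9 bp
  [221,227): 6 bp
  [227,234): 7 bp
  [234,245): 11 bp
  [245,269): 24 bp
  [269,274): 5 bp
  [274,277): 3 bp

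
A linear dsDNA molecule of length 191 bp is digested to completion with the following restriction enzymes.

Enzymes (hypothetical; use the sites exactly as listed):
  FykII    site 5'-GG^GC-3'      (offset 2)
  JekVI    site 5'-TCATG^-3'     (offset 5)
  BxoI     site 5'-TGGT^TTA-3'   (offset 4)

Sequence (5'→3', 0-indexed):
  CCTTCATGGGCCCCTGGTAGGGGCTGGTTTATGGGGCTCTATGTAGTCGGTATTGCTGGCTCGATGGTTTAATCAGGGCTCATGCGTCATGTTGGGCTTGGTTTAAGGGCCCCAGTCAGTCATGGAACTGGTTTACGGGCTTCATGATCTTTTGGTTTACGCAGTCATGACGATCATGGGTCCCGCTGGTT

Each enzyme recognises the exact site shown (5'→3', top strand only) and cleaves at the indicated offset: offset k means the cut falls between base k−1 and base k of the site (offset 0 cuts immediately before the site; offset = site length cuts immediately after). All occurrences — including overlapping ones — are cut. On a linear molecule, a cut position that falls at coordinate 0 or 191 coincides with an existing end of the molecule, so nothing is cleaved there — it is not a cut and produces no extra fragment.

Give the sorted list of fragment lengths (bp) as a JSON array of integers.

Scan for sites:
  FykII (GGGC, off=2): starts [7, 20, 33, 75, 93, 106, 136] → cuts [9, 22, 35, 77, 95, 108, 138]
  JekVI (TCATG, off=5): starts [3, 79, 86, 119, 141, 164, 173] → cuts [8, 84, 91, 124, 146, 169, 178]
  BxoI (TGGTTTA, off=4): starts [24, 64, 98, 128, 152] → cuts [28, 68, 102, 132, 156]

Pooled cuts: [8, 9, 22, 28, 35, 68, 77, 84, 91, 95, 102, 108, 124, 132, 138, 146, 156, 169, 178]

Fragment lengths:
  [0,8): 8 bp
  [8,9): 1 bp
  [9,22): 13 bp
  [22,28): 6 bp
  [28,35): 7 bp
  [35,68): 33 bp
  [68,77): 9 bp
  [77,84): 7 bp
  [84,91): 7 bp
  [91,95): 4 bp
  [95,102): 7 bp
  [102,108): 6 bp
  [108,124): 16 bp
  [124,132): 8 bp
  [132,138): 6 bp
  [138,146): 8 bp
  [146,156): 10 bp
  [156,169): 13 bp
  [169,178): 9 bp
  [178,191): 13 bp

[1,4,6,6,6,7,7,7,7,8,8,8,9,9,10,13,13,13,16,33]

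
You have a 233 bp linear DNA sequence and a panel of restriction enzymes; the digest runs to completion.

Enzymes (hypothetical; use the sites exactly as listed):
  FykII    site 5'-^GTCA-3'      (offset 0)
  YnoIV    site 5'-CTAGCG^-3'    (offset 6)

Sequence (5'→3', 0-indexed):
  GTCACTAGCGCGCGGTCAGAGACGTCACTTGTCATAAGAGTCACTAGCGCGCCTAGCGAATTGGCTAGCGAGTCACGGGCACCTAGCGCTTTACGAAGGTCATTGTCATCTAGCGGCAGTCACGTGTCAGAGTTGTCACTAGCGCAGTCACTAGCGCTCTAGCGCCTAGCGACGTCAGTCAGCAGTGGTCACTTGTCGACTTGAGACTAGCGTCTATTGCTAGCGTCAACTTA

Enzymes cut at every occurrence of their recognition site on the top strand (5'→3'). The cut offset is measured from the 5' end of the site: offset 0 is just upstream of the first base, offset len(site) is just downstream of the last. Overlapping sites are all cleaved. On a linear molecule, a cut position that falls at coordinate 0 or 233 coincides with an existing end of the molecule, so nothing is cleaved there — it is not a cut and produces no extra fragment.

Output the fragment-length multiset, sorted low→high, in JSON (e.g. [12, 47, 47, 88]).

Per-enzyme occurrences:
  FykII (GTCA, off=0): starts [0, 14, 23, 30, 39, 71, 98, 104, 118, 125, 134, 146, 173, 177, 187, 224] → cuts [14, 23, 30, 39, 71, 98, 104, 118, 125, 134, 146, 173, 177, 187, 224] (position 0 is a terminus of the linear molecule — no cut)
  YnoIV (CTAGCG, off=6): starts [4, 43, 52, 64, 82, 109, 138, 150, 158, 165, 206, 219] → cuts [10, 49, 58, 70, 88, 115, 144, 156, 164, 171, 212, 225]

Pooled cuts: [10, 14, 23, 30, 39, 49, 58, 70, 71, 88, 98, 104, 115, 118, 125, 134, 144, 146, 156, 164, 171, 173, 177, 187, 212, 224, 225]

Fragment lengths:
  [0,10): 10 bp
  [10,14): 4 bp
  [14,23): 9 bp
  [23,30): 7 bp
  [30,39): 9 bp
  [39,49): 10 bp
  [49,58): 9 bp
  [58,70): 12 bp
  [70,71): 1 bp
  [71,88): 17 bp
  [88,98): 10 bp
  [98,104): 6 bp
  [104,115): 11 bp
  [115,118): 3 bp
  [118,125): 7 bp
  [125,134): 9 bp
  [134,144): 10 bp
  [144,146): 2 bp
  [146,156): 10 bp
  [156,164): 8 bp
  [164,171): 7 bp
  [171,173): 2 bp
  [173,177): 4 bp
  [177,187): 10 bp
  [187,212): 25 bp
  [212,224): 12 bp
  [224,225): 1 bp
  [225,233): 8 bp

[1,1,2,2,3,4,4,6,7,7,7,8,8,9,9,9,9,10,10,10,10,10,10,11,12,12,17,25]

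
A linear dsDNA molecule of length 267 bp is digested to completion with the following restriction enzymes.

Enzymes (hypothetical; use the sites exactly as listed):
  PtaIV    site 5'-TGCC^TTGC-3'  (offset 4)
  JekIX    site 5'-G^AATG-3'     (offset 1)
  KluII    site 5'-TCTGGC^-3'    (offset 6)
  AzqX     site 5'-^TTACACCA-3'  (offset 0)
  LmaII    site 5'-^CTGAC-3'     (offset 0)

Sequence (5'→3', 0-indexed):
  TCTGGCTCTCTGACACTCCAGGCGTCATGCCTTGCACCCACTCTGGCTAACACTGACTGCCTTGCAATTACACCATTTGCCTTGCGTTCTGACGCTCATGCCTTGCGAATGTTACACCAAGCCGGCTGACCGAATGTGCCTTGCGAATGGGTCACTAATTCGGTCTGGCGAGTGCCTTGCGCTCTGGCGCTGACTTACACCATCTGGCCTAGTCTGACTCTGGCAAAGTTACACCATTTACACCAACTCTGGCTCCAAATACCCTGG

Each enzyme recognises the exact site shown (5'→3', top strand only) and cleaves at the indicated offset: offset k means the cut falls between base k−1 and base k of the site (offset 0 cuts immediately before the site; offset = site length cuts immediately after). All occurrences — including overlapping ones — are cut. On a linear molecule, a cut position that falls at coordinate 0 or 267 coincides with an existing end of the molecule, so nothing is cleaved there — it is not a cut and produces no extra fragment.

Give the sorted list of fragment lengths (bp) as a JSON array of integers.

Scan for sites:
  PtaIV (TGCCTTGC, off=4): starts [27, 57, 77, 98, 136, 172] → cuts [31, 61, 81, 102, 140, 176]
  JekIX (GAATG, off=1): starts [106, 131, 144] → cuts [107, 132, 145]
  KluII (TCTGGC, off=6): starts [0, 41, 163, 182, 202, 218, 247] → cuts [6, 47, 169, 188, 208, 224, 253]
  AzqX (TTACACCA, off=0): starts [67, 111, 194, 228, 237] → cuts [67, 111, 194, 228, 237]
  LmaII (CTGAC, off=0): starts [9, 52, 88, 125, 189, 213] → cuts [9, 52, 88, 125, 189, 213]

All cut coordinates (distinct, sorted): [6, 9, 31, 47, 52, 61, 67, 81, 88, 102, 107, 111, 125, 132, 140, 145, 169, 176, 188, 189, 194, 208, 213, 224, 228, 237, 253]

Fragment lengths:
  [0,6): 6 bp
  [6,9): 3 bp
  [9,31): 22 bp
  [31,47): 16 bp
  [47,52): 5 bp
  [52,61): 9 bp
  [61,67): 6 bp
  [67,81): 14 bp
  [81,88): 7 bp
  [88,102): 14 bp
  [102,107): 5 bp
  [107,111): 4 bp
  [111,125): 14 bp
  [125,132): 7 bp
  [132,140): 8 bp
  [140,145): 5 bp
  [145,169): 24 bp
  [169,176): 7 bp
  [176,188): 12 bp
  [188,189): 1 bp
  [189,194): 5 bp
  [194,208): 14 bp
  [208,213): 5 bp
  [213,224): 11 bp
  [224,228): 4 bp
  [228,237): 9 bp
  [237,253): 16 bp
  [253,267): 14 bp

[1,3,4,4,5,5,5,5,5,6,6,7,7,7,8,9,9,11,12,14,14,14,14,14,16,16,22,24]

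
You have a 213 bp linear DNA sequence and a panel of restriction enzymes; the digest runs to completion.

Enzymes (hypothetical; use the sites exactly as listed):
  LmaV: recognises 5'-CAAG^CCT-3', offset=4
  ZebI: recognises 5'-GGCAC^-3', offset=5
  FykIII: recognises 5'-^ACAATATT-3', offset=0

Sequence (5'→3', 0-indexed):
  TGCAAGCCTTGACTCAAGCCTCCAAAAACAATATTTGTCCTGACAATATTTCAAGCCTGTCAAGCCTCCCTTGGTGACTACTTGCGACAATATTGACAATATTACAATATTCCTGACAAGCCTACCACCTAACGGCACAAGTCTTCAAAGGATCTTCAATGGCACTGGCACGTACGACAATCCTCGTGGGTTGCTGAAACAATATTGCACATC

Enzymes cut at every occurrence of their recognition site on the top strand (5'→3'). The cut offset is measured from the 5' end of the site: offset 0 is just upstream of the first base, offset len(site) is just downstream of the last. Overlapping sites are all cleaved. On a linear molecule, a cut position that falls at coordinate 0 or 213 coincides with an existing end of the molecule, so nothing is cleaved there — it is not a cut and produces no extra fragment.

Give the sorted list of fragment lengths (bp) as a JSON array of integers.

[6,6,8,9,9,9,12,13,15,15,17,18,22,27,27]

Scan for sites:
  LmaV (CAAGCCT, off=4): starts [2, 14, 51, 60, 116] → cuts [6, 18, 55, 64, 120]
  ZebI (GGCAC, off=5): starts [133, 160, 166] → cuts [138, 165, 171]
  FykIII (ACAATATT, off=0): starts [27, 42, 86, 95, 103, 198] → cuts [27, 42, 86, 95, 103, 198]

All cut coordinates (distinct, sorted): [6, 18, 27, 42, 55, 64, 86, 95, 103, 120, 138, 165, 171, 198]

Fragments:
  [0,6): 6 bp
  [6,18): 12 bp
  [18,27): 9 bp
  [27,42): 15 bp
  [42,55): 13 bp
  [55,64): 9 bp
  [64,86): 22 bp
  [86,95): 9 bp
  [95,103): 8 bp
  [103,120): 17 bp
  [120,138): 18 bp
  [138,165): 27 bp
  [165,171): 6 bp
  [171,198): 27 bp
  [198,213): 15 bp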